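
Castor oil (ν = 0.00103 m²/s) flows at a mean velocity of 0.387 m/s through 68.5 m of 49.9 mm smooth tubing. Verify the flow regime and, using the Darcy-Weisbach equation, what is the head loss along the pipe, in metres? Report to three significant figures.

Re = VD/ν = 0.387·0.04990/0.00103 = 18.7 → laminar (Re < 2300)
f = 64/Re = 3.414
h_f = f(L/D)V²/(2g) = 3.414·(68.5/0.04990)·0.387²/(2·9.81) = 35.77 m

h_f ≈ 35.8 m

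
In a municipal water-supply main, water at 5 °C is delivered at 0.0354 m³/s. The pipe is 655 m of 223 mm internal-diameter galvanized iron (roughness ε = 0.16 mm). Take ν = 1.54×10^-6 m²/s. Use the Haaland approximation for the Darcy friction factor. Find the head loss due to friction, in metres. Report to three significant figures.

h_f ≈ 2.51 m

V = 4Q/(πD²) = 4·0.0354/(π·0.223²) = 0.9064 m/s
Re = VD/ν = 0.9064·0.223/1.54×10^-6 = 1.31×10^5 → turbulent
ε/D = 0.16/223 = 7.17×10^-4
Haaland: f = 0.02038
h_f = f(L/D)V²/(2g) = 0.02038·(655/0.223)·0.9064²/(2·9.81) = 2.506 m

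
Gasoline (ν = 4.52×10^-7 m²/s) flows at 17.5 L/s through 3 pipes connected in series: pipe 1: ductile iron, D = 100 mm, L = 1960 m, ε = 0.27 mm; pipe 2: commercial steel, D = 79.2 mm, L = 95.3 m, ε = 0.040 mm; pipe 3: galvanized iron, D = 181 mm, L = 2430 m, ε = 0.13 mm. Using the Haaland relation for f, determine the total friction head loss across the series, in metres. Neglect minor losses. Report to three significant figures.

H ≈ 147 m

Pipe 1: V = 2.228 m/s, Re = 4.93×10^5, ε/D = 0.00270, f = 0.02572, h_1 = f(L/D)V²/2g = 127.6 m
Pipe 2: V = 3.552 m/s, Re = 6.22×10^5, ε/D = 5.05×10^-4, f = 0.01746, h_2 = f(L/D)V²/2g = 13.51 m
Pipe 3: V = 0.6801 m/s, Re = 2.72×10^5, ε/D = 7.18×10^-4, f = 0.01934, h_3 = f(L/D)V²/2g = 6.121 m
Series → Q common, losses add: H = Σh = 147.2 m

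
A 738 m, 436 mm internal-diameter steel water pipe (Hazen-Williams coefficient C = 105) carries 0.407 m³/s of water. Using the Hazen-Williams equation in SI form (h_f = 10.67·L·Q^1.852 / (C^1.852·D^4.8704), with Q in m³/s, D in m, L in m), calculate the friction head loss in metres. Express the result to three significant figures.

h_f ≈ 15.3 m

h_f = 10.67·738·0.407^1.852 / (105^1.852·0.436^4.8704) = 15.34 m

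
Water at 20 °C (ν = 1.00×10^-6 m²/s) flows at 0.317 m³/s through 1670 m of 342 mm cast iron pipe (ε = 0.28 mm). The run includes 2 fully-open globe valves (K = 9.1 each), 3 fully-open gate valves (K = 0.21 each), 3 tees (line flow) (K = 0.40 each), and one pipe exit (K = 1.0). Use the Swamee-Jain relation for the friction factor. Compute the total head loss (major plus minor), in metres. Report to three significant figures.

V = 4Q/(πD²) = 3.451 m/s; V²/2g = 0.6069 m
Re = 1.18×10^6, ε/D = 8.19×10^-4 → f = 0.01910 (Swamee-Jain)
Major: h_f = f(L/D)·V²/2g = 0.01910·4883·0.6069 = 56.60 m
Minor: ΣK = 21.0; h_m = ΣK·V²/2g = 12.76 m
Total H_L = 56.60 + 12.76 = 69.36 m

H_L ≈ 69.4 m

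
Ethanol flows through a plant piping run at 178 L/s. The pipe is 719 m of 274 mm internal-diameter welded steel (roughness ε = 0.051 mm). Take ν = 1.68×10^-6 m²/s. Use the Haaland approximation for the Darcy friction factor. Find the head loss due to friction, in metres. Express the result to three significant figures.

h_f ≈ 18.5 m

V = 4Q/(πD²) = 4·0.178/(π·0.274²) = 3.019 m/s
Re = VD/ν = 3.019·0.274/1.68×10^-6 = 4.92×10^5 → turbulent
ε/D = 0.051/274 = 1.86×10^-4
Haaland: f = 0.01518
h_f = f(L/D)V²/(2g) = 0.01518·(719/0.274)·3.019²/(2·9.81) = 18.50 m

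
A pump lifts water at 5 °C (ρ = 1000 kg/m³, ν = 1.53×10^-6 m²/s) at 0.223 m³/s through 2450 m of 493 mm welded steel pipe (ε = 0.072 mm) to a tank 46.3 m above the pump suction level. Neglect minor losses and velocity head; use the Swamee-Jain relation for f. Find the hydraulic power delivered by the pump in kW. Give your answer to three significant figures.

V = 4Q/(πD²) = 1.168 m/s; Re = 3.76×10^5; ε/D = 1.46×10^-4; f = 0.01544
h_f = f(L/D)V²/2g = 5.336 m
Total head H = z + h_f = 46.3 + 5.336 = 51.64 m
P_hyd = ρgQH = 1000·9.81·0.223·51.64 = 113.0 kW

P_hyd ≈ 113 kW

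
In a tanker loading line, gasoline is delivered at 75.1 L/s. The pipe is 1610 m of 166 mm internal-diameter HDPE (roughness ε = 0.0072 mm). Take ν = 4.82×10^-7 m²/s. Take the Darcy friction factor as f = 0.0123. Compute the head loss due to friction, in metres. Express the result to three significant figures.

V = 4Q/(πD²) = 4·0.0751/(π·0.166²) = 3.470 m/s
h_f = f(L/D)V²/(2g) = 0.01230·(1610/0.166)·3.470²/(2·9.81) = 73.21 m

h_f ≈ 73.2 m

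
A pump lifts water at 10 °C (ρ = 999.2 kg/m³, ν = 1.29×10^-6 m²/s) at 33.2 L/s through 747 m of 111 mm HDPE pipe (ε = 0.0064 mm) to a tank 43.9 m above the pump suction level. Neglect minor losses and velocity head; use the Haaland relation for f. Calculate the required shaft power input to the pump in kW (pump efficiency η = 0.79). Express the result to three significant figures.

P_shaft ≈ 42.8 kW

V = 4Q/(πD²) = 3.431 m/s; Re = 2.95×10^5; ε/D = 5.77×10^-5; f = 0.01489
h_f = f(L/D)V²/2g = 60.11 m
Total head H = z + h_f = 43.9 + 60.11 = 104.0 m
P_hyd = ρgQH = 999.2·9.81·0.0332·104.0 = 33.85 kW
P_shaft = P_hyd/η = 33.85/0.79 = 42.85 kW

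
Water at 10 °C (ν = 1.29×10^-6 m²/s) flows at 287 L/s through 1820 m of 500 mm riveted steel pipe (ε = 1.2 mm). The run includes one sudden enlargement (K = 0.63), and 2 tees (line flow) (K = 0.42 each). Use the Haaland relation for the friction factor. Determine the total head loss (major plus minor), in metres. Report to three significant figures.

V = 4Q/(πD²) = 1.462 m/s; V²/2g = 0.1089 m
Re = 5.67×10^5, ε/D = 0.00240 → f = 0.02490 (Haaland)
Major: h_f = f(L/D)·V²/2g = 0.02490·3640·0.1089 = 9.869 m
Minor: ΣK = 1.47; h_m = ΣK·V²/2g = 0.1601 m
Total H_L = 9.869 + 0.1601 = 10.03 m

H_L ≈ 10.0 m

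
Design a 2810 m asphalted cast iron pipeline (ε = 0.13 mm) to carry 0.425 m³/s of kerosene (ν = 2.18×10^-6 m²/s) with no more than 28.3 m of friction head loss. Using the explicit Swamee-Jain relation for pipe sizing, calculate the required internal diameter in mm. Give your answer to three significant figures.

D ≈ 481 mm

Swamee-Jain (Type III): D = 0.66·[ε^1.25·(LQ²/(gh_f))^4.75 + ν·Q^9.4·(L/(gh_f))^5.2]^0.04
LQ²/(gh_f) = 1.828; L/(gh_f) = 10.12
Term 1 = ε^1.25·(…)^4.75 = 2.44×10^-4; Term 2 = ν·Q^9.4·(…)^5.2 = 1.18×10^-4
D = 0.66·(2.44×10^-4 + 1.18×10^-4)^0.04 = 0.4807 m = 481 mm
Check: V = 2.34 m/s, Re = 5.16×10^5, f = 0.01610, h_f = 26.3 m ≈ 28.3 m ✓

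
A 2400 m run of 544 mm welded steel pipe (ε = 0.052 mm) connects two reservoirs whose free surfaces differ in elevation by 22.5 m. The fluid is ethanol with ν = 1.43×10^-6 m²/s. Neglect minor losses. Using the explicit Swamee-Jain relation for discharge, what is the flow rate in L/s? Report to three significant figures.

Swamee-Jain (Type II): Q = -0.965·√(gD⁵h_f/L)·ln[ε/(3.7D) + √(3.17ν²L/(gD³h_f))]
√(gD⁵h_f/L) = √(9.81·0.544⁵·22.5/2400) = 0.06619
ε/(3.7D) = 2.58×10^-5; √(3.17ν²L/(gD³h_f)) = 2.09×10^-5
Q = -0.965·0.06619·ln(4.676×10^-5) = 0.6369 m³/s
Check: V = 2.74 m/s, Re = 1.04×10^6, f = 0.01340, h_f = 22.6 m ≈ 22.5 m ✓

Q ≈ 637 L/s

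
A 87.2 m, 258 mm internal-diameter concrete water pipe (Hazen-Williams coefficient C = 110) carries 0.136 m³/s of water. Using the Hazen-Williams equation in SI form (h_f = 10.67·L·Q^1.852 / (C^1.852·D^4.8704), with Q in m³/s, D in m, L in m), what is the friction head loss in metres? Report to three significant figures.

h_f ≈ 2.81 m

h_f = 10.67·87.2·0.136^1.852 / (110^1.852·0.258^4.8704) = 2.812 m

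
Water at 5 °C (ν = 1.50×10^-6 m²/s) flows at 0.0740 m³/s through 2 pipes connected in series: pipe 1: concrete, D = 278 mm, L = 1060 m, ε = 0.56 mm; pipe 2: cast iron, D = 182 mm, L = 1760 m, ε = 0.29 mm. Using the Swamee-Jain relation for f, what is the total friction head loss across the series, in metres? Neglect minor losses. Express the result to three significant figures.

H ≈ 98.1 m

Pipe 1: V = 1.219 m/s, Re = 2.26×10^5, ε/D = 0.00201, f = 0.02442, h_1 = f(L/D)V²/2g = 7.054 m
Pipe 2: V = 2.844 m/s, Re = 3.45×10^5, ε/D = 0.00159, f = 0.02282, h_2 = f(L/D)V²/2g = 91.02 m
Series → Q common, losses add: H = Σh = 98.07 m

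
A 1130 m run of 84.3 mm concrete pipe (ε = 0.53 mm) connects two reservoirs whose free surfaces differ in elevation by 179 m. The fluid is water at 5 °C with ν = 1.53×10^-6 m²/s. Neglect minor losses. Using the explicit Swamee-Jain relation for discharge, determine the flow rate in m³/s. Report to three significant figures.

Swamee-Jain (Type II): Q = -0.965·√(gD⁵h_f/L)·ln[ε/(3.7D) + √(3.17ν²L/(gD³h_f))]
√(gD⁵h_f/L) = √(9.81·0.0843⁵·179/1130) = 0.002572
ε/(3.7D) = 0.00170; √(3.17ν²L/(gD³h_f)) = 8.93×10^-5
Q = -0.965·0.002572·ln(0.001788) = 0.01570 m³/s
Check: V = 2.81 m/s, Re = 1.55×10^5, f = 0.03331, h_f = 180 m ≈ 179 m ✓

Q ≈ 0.0157 m³/s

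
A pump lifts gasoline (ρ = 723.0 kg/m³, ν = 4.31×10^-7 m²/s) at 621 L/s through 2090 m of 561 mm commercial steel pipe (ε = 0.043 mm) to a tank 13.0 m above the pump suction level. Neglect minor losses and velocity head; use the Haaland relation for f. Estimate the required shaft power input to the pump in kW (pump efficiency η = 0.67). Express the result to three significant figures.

V = 4Q/(πD²) = 2.512 m/s; Re = 3.27×10^6; ε/D = 7.66×10^-5; f = 0.01199
h_f = f(L/D)V²/2g = 14.37 m
Total head H = z + h_f = 13.0 + 14.37 = 27.37 m
P_hyd = ρgQH = 723.0·9.81·0.621·27.37 = 120.5 kW
P_shaft = P_hyd/η = 120.5/0.67 = 179.9 kW

P_shaft ≈ 180 kW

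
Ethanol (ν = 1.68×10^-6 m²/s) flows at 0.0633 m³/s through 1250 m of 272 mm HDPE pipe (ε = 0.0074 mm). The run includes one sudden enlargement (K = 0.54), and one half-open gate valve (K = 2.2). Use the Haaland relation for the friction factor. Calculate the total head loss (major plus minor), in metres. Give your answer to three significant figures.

V = 4Q/(πD²) = 1.089 m/s; V²/2g = 0.06049 m
Re = 1.76×10^5, ε/D = 2.72×10^-5 → f = 0.01604 (Haaland)
Major: h_f = f(L/D)·V²/2g = 0.01604·4596·0.06049 = 4.460 m
Minor: ΣK = 2.74; h_m = ΣK·V²/2g = 0.1657 m
Total H_L = 4.460 + 0.1657 = 4.626 m

H_L ≈ 4.63 m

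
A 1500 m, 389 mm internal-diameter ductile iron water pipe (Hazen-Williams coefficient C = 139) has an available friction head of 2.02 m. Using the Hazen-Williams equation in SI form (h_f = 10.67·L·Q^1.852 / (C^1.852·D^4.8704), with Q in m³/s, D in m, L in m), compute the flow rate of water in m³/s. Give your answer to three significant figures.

Rearranging: Q = [h_f·C^1.852·D^4.8704 / (10.67·L)]^(1/1.852)
Q = [2.02·139^1.852·0.389^4.8704 / (10.67·1500)]^0.540 = 0.09108 m³/s

Q ≈ 0.0911 m³/s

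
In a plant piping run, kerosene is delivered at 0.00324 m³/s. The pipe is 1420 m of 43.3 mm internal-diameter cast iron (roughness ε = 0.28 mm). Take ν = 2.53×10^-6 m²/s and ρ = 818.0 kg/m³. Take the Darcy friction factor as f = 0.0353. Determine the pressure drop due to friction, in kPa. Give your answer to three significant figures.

Δp ≈ 2290 kPa

V = 4Q/(πD²) = 4·0.00324/(π·0.0433²) = 2.200 m/s
h_f = f(L/D)V²/(2g) = 0.03530·(1420/0.0433)·2.200²/(2·9.81) = 285.7 m
Δp = ρg·h_f = 818.0·9.81·285.7 = 2292 kPa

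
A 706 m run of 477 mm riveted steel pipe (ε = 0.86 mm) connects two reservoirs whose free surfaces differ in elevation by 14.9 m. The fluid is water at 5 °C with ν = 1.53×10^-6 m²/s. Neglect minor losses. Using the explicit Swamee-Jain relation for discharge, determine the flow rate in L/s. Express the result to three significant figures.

Q ≈ 524 L/s

Swamee-Jain (Type II): Q = -0.965·√(gD⁵h_f/L)·ln[ε/(3.7D) + √(3.17ν²L/(gD³h_f))]
√(gD⁵h_f/L) = √(9.81·0.477⁵·14.9/706) = 0.07150
ε/(3.7D) = 4.87×10^-4; √(3.17ν²L/(gD³h_f)) = 1.82×10^-5
Q = -0.965·0.07150·ln(5.055×10^-4) = 0.5237 m³/s
Check: V = 2.93 m/s, Re = 9.14×10^5, f = 0.02309, h_f = 15.0 m ≈ 14.9 m ✓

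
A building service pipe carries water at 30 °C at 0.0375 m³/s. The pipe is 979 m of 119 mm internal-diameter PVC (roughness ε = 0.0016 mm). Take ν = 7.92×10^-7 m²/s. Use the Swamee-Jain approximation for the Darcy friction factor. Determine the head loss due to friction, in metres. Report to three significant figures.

V = 4Q/(πD²) = 4·0.0375/(π·0.119²) = 3.372 m/s
Re = VD/ν = 3.372·0.119/7.92×10^-7 = 5.07×10^5 → turbulent
ε/D = 0.0016/119 = 1.34×10^-5
Swamee-Jain: f = 0.01328
h_f = f(L/D)V²/(2g) = 0.01328·(979/0.119)·3.372²/(2·9.81) = 63.29 m

h_f ≈ 63.3 m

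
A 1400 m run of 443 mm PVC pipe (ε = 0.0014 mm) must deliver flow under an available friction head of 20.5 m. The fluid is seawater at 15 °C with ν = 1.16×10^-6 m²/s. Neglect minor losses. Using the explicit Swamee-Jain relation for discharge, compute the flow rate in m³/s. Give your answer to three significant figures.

Q ≈ 0.519 m³/s

Swamee-Jain (Type II): Q = -0.965·√(gD⁵h_f/L)·ln[ε/(3.7D) + √(3.17ν²L/(gD³h_f))]
√(gD⁵h_f/L) = √(9.81·0.443⁵·20.5/1400) = 0.04951
ε/(3.7D) = 8.54×10^-7; √(3.17ν²L/(gD³h_f)) = 1.85×10^-5
Q = -0.965·0.04951·ln(1.934×10^-5) = 0.5185 m³/s
Check: V = 3.36 m/s, Re = 1.28×10^6, f = 0.01123, h_f = 20.5 m ≈ 20.5 m ✓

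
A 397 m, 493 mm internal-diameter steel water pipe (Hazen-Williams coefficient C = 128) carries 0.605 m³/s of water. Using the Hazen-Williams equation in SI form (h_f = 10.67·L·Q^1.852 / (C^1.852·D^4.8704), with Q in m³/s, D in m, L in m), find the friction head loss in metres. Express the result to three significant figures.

h_f ≈ 6.55 m

h_f = 10.67·397·0.605^1.852 / (128^1.852·0.493^4.8704) = 6.549 m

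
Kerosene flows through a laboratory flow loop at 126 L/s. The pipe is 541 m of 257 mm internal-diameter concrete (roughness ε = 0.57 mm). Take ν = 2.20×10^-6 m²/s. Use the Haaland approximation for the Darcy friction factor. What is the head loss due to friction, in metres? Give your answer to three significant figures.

V = 4Q/(πD²) = 4·0.126/(π·0.257²) = 2.429 m/s
Re = VD/ν = 2.429·0.257/2.20×10^-6 = 2.84×10^5 → turbulent
ε/D = 0.57/257 = 0.00222
Haaland: f = 0.02465
h_f = f(L/D)V²/(2g) = 0.02465·(541/0.257)·2.429²/(2·9.81) = 15.60 m

h_f ≈ 15.6 m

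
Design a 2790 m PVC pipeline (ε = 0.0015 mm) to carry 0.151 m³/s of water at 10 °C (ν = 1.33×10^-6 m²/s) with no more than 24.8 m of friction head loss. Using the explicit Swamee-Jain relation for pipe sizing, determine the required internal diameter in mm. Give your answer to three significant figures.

Swamee-Jain (Type III): D = 0.66·[ε^1.25·(LQ²/(gh_f))^4.75 + ν·Q^9.4·(L/(gh_f))^5.2]^0.04
LQ²/(gh_f) = 0.2615; L/(gh_f) = 11.47
Term 1 = ε^1.25·(…)^4.75 = 8.97×10^-11; Term 2 = ν·Q^9.4·(…)^5.2 = 8.23×10^-9
D = 0.66·(8.97×10^-11 + 8.23×10^-9)^0.04 = 0.3136 m = 314 mm
Check: V = 1.96 m/s, Re = 4.61×10^5, f = 0.01336, h_f = 23.2 m ≈ 24.8 m ✓

D ≈ 314 mm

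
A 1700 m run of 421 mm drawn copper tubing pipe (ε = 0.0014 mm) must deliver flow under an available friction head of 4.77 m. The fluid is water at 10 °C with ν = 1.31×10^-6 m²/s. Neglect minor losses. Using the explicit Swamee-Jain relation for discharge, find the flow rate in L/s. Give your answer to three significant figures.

Q ≈ 181 L/s

Swamee-Jain (Type II): Q = -0.965·√(gD⁵h_f/L)·ln[ε/(3.7D) + √(3.17ν²L/(gD³h_f))]
√(gD⁵h_f/L) = √(9.81·0.421⁵·4.77/1700) = 0.01908
ε/(3.7D) = 8.99×10^-7; √(3.17ν²L/(gD³h_f)) = 5.15×10^-5
Q = -0.965·0.01908·ln(5.236×10^-5) = 0.1815 m³/s
Check: V = 1.30 m/s, Re = 4.19×10^5, f = 0.01356, h_f = 4.74 m ≈ 4.77 m ✓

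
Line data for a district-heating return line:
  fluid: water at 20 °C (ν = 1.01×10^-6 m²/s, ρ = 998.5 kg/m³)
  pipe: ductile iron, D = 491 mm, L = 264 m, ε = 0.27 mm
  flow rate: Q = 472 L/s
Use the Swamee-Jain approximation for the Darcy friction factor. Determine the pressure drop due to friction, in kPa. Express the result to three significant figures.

V = 4Q/(πD²) = 4·0.472/(π·0.491²) = 2.493 m/s
Re = VD/ν = 2.493·0.491/1.01×10^-6 = 1.21×10^6 → turbulent
ε/D = 0.27/491 = 5.50×10^-4
Swamee-Jain: f = 0.01754
h_f = f(L/D)V²/(2g) = 0.01754·(264/0.491)·2.493²/(2·9.81) = 2.987 m
Δp = ρg·h_f = 998.5·9.81·2.987 = 29.26 kPa

Δp ≈ 29.3 kPa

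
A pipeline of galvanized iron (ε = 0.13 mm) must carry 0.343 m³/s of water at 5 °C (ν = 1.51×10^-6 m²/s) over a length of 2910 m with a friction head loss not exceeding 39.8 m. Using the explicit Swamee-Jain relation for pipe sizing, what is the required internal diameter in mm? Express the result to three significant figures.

D ≈ 416 mm

Swamee-Jain (Type III): D = 0.66·[ε^1.25·(LQ²/(gh_f))^4.75 + ν·Q^9.4·(L/(gh_f))^5.2]^0.04
LQ²/(gh_f) = 0.8769; L/(gh_f) = 7.453
Term 1 = ε^1.25·(…)^4.75 = 7.44×10^-6; Term 2 = ν·Q^9.4·(…)^5.2 = 2.22×10^-6
D = 0.66·(7.44×10^-6 + 2.22×10^-6)^0.04 = 0.4159 m = 416 mm
Check: V = 2.53 m/s, Re = 6.95×10^5, f = 0.01615, h_f = 36.7 m ≈ 39.8 m ✓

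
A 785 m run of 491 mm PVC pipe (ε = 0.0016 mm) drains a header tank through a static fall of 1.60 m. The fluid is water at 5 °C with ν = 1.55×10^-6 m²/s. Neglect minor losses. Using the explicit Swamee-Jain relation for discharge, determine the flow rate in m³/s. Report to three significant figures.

Swamee-Jain (Type II): Q = -0.965·√(gD⁵h_f/L)·ln[ε/(3.7D) + √(3.17ν²L/(gD³h_f))]
√(gD⁵h_f/L) = √(9.81·0.491⁵·1.60/785) = 0.02389
ε/(3.7D) = 8.81×10^-7; √(3.17ν²L/(gD³h_f)) = 5.67×10^-5
Q = -0.965·0.02389·ln(5.761×10^-5) = 0.2250 m³/s
Check: V = 1.19 m/s, Re = 3.76×10^5, f = 0.01383, h_f = 1.59 m ≈ 1.60 m ✓

Q ≈ 0.225 m³/s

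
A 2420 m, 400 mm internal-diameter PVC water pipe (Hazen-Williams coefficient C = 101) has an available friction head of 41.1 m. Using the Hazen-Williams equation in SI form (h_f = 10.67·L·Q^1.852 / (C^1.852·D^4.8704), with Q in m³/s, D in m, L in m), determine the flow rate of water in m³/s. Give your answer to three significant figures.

Q ≈ 0.280 m³/s

Rearranging: Q = [h_f·C^1.852·D^4.8704 / (10.67·L)]^(1/1.852)
Q = [41.1·101^1.852·0.400^4.8704 / (10.67·2420)]^0.540 = 0.2799 m³/s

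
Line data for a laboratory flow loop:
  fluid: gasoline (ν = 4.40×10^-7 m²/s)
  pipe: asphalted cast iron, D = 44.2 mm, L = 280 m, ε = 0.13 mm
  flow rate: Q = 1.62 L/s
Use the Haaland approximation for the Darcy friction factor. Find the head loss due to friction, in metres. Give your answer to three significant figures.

h_f ≈ 9.79 m

V = 4Q/(πD²) = 4·0.00162/(π·0.0442²) = 1.056 m/s
Re = VD/ν = 1.056·0.0442/4.40×10^-7 = 1.06×10^5 → turbulent
ε/D = 0.13/44.2 = 0.00294
Haaland: f = 0.02719
h_f = f(L/D)V²/(2g) = 0.02719·(280/0.0442)·1.056²/(2·9.81) = 9.787 m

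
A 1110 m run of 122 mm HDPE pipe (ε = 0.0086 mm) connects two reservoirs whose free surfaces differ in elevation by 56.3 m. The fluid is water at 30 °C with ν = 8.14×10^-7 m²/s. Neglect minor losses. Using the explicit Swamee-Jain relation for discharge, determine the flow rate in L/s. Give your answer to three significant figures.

Swamee-Jain (Type II): Q = -0.965·√(gD⁵h_f/L)·ln[ε/(3.7D) + √(3.17ν²L/(gD³h_f))]
√(gD⁵h_f/L) = √(9.81·0.122⁵·56.3/1110) = 0.003667
ε/(3.7D) = 1.91×10^-5; √(3.17ν²L/(gD³h_f)) = 4.82×10^-5
Q = -0.965·0.003667·ln(6.727×10^-5) = 0.03400 m³/s
Check: V = 2.91 m/s, Re = 4.36×10^5, f = 0.01436, h_f = 56.3 m ≈ 56.3 m ✓

Q ≈ 34.0 L/s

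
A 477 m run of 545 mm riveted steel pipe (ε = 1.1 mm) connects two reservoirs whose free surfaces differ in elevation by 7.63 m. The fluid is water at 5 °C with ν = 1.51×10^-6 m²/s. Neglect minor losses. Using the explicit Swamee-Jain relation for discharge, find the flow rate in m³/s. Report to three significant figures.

Q ≈ 0.627 m³/s

Swamee-Jain (Type II): Q = -0.965·√(gD⁵h_f/L)·ln[ε/(3.7D) + √(3.17ν²L/(gD³h_f))]
√(gD⁵h_f/L) = √(9.81·0.545⁵·7.63/477) = 0.08686
ε/(3.7D) = 5.45×10^-4; √(3.17ν²L/(gD³h_f)) = 1.69×10^-5
Q = -0.965·0.08686·ln(5.624×10^-4) = 0.6273 m³/s
Check: V = 2.69 m/s, Re = 9.70×10^5, f = 0.02374, h_f = 7.66 m ≈ 7.63 m ✓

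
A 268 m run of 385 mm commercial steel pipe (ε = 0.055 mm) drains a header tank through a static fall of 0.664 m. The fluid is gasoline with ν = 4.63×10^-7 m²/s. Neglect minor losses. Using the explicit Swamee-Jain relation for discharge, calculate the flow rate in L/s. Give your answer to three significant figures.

Q ≈ 134 L/s

Swamee-Jain (Type II): Q = -0.965·√(gD⁵h_f/L)·ln[ε/(3.7D) + √(3.17ν²L/(gD³h_f))]
√(gD⁵h_f/L) = √(9.81·0.385⁵·0.664/268) = 0.01434
ε/(3.7D) = 3.86×10^-5; √(3.17ν²L/(gD³h_f)) = 2.21×10^-5
Q = -0.965·0.01434·ln(6.074×10^-5) = 0.1343 m³/s
Check: V = 1.15 m/s, Re = 9.60×10^5, f = 0.01414, h_f = 0.668 m ≈ 0.664 m ✓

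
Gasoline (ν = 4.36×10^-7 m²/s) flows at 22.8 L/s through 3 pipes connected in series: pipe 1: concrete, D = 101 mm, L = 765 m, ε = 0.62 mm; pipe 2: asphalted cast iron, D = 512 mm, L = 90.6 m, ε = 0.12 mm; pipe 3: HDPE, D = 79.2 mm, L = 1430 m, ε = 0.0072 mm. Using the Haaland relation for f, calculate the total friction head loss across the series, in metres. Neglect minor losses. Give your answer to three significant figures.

Pipe 1: V = 2.846 m/s, Re = 6.59×10^5, ε/D = 0.00614, f = 0.03253, h_1 = f(L/D)V²/2g = 101.7 m
Pipe 2: V = 0.1107 m/s, Re = 1.30×10^5, ε/D = 2.34×10^-4, f = 0.01814, h_2 = f(L/D)V²/2g = 0.002006 m
Pipe 3: V = 4.628 m/s, Re = 8.41×10^5, ε/D = 9.09×10^-5, f = 0.01340, h_3 = f(L/D)V²/2g = 264.1 m
Series → Q common, losses add: H = Σh = 365.7 m

H ≈ 366 m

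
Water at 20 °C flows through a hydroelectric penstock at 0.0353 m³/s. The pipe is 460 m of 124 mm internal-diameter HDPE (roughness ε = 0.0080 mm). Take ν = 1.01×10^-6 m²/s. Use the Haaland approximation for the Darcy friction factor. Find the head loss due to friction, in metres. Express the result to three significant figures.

V = 4Q/(πD²) = 4·0.0353/(π·0.124²) = 2.923 m/s
Re = VD/ν = 2.923·0.124/1.01×10^-6 = 3.59×10^5 → turbulent
ε/D = 0.0080/124 = 6.45×10^-5
Haaland: f = 0.01451
h_f = f(L/D)V²/(2g) = 0.01451·(460/0.124)·2.923²/(2·9.81) = 23.45 m

h_f ≈ 23.4 m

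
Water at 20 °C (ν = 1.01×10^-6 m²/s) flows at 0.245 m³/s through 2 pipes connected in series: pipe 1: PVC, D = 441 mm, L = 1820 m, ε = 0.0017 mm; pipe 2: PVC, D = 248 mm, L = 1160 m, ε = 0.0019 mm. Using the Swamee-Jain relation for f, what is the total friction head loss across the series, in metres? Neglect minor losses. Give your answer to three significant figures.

H ≈ 76.7 m

Pipe 1: V = 1.604 m/s, Re = 7.00×10^5, ε/D = 3.85×10^-6, f = 0.01241, h_1 = f(L/D)V²/2g = 6.718 m
Pipe 2: V = 5.072 m/s, Re = 1.25×10^6, ε/D = 7.66×10^-6, f = 0.01141, h_2 = f(L/D)V²/2g = 69.96 m
Series → Q common, losses add: H = Σh = 76.68 m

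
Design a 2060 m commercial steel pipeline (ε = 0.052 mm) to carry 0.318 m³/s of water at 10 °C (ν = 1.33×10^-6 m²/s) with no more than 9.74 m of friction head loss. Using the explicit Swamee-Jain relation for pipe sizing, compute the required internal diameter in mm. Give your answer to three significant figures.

D ≈ 484 mm

Swamee-Jain (Type III): D = 0.66·[ε^1.25·(LQ²/(gh_f))^4.75 + ν·Q^9.4·(L/(gh_f))^5.2]^0.04
LQ²/(gh_f) = 2.180; L/(gh_f) = 21.56
Term 1 = ε^1.25·(…)^4.75 = 1.79×10^-4; Term 2 = ν·Q^9.4·(…)^5.2 = 2.41×10^-4
D = 0.66·(1.79×10^-4 + 2.41×10^-4)^0.04 = 0.4836 m = 484 mm
Check: V = 1.73 m/s, Re = 6.30×10^5, f = 0.01420, h_f = 9.24 m ≈ 9.74 m ✓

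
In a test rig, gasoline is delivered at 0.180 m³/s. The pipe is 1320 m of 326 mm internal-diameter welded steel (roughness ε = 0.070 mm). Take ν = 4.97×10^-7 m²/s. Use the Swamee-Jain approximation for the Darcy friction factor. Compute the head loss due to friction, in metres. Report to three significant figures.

h_f ≈ 14.1 m

V = 4Q/(πD²) = 4·0.180/(π·0.326²) = 2.156 m/s
Re = VD/ν = 2.156·0.326/4.97×10^-7 = 1.41×10^6 → turbulent
ε/D = 0.070/326 = 2.15×10^-4
Swamee-Jain: f = 0.01468
h_f = f(L/D)V²/(2g) = 0.01468·(1320/0.326)·2.156²/(2·9.81) = 14.09 m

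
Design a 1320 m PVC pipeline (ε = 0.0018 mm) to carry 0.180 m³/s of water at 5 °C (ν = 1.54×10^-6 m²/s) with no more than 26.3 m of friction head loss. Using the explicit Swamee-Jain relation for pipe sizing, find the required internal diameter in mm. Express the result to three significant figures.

D ≈ 285 mm

Swamee-Jain (Type III): D = 0.66·[ε^1.25·(LQ²/(gh_f))^4.75 + ν·Q^9.4·(L/(gh_f))^5.2]^0.04
LQ²/(gh_f) = 0.1658; L/(gh_f) = 5.116
Term 1 = ε^1.25·(…)^4.75 = 1.29×10^-11; Term 2 = ν·Q^9.4·(…)^5.2 = 7.48×10^-10
D = 0.66·(1.29×10^-11 + 7.48×10^-10)^0.04 = 0.2850 m = 285 mm
Check: V = 2.82 m/s, Re = 5.22×10^5, f = 0.01309, h_f = 24.6 m ≈ 26.3 m ✓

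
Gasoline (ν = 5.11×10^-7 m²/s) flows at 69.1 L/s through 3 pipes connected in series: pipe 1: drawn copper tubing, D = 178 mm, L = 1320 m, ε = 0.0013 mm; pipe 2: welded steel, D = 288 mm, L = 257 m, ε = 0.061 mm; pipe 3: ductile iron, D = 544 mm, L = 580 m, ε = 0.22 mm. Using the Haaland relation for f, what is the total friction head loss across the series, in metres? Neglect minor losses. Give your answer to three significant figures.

Pipe 1: V = 2.777 m/s, Re = 9.67×10^5, ε/D = 7.30×10^-6, f = 0.01178, h_1 = f(L/D)V²/2g = 34.32 m
Pipe 2: V = 1.061 m/s, Re = 5.98×10^5, ε/D = 2.12×10^-4, f = 0.01519, h_2 = f(L/D)V²/2g = 0.7774 m
Pipe 3: V = 0.2973 m/s, Re = 3.16×10^5, ε/D = 4.04×10^-4, f = 0.01743, h_3 = f(L/D)V²/2g = 0.08370 m
Series → Q common, losses add: H = Σh = 35.18 m

H ≈ 35.2 m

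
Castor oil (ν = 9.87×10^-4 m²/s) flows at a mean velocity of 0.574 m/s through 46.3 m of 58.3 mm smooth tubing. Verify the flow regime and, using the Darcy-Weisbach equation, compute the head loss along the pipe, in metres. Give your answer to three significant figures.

Re = VD/ν = 0.574·0.05830/9.87×10^-4 = 33.9 → laminar (Re < 2300)
f = 64/Re = 1.888
h_f = f(L/D)V²/(2g) = 1.888·(46.3/0.05830)·0.574²/(2·9.81) = 25.17 m

h_f ≈ 25.2 m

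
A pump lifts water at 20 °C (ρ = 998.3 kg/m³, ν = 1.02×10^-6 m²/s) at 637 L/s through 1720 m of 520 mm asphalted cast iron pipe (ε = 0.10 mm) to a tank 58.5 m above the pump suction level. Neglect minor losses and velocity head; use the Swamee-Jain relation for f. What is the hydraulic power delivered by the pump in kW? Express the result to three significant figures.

P_hyd ≈ 501 kW

V = 4Q/(πD²) = 2.999 m/s; Re = 1.53×10^6; ε/D = 1.92×10^-4; f = 0.01438
h_f = f(L/D)V²/2g = 21.80 m
Total head H = z + h_f = 58.5 + 21.80 = 80.30 m
P_hyd = ρgQH = 998.3·9.81·0.637·80.30 = 501.0 kW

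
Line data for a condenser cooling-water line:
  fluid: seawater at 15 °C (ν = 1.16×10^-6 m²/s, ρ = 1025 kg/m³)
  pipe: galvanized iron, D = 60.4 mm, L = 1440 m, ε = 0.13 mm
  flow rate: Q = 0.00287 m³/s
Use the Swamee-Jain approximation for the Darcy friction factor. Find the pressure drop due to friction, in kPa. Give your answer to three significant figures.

V = 4Q/(πD²) = 4·0.00287/(π·0.0604²) = 1.002 m/s
Re = VD/ν = 1.002·0.0604/1.16×10^-6 = 5.22×10^4 → turbulent
ε/D = 0.13/60.4 = 0.00215
Swamee-Jain: f = 0.02702
h_f = f(L/D)V²/(2g) = 0.02702·(1440/0.0604)·1.002²/(2·9.81) = 32.94 m
Δp = ρg·h_f = 1025·9.81·32.94 = 331.2 kPa

Δp ≈ 331 kPa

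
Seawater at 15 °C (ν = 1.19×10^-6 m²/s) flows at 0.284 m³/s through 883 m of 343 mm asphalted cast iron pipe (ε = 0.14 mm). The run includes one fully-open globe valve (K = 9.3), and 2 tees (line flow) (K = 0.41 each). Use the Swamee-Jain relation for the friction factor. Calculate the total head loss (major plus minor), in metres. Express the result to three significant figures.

H_L ≈ 25.6 m

V = 4Q/(πD²) = 3.074 m/s; V²/2g = 0.4815 m
Re = 8.86×10^5, ε/D = 4.08×10^-4 → f = 0.01672 (Swamee-Jain)
Major: h_f = f(L/D)·V²/2g = 0.01672·2574·0.4815 = 20.72 m
Minor: ΣK = 10.1; h_m = ΣK·V²/2g = 4.873 m
Total H_L = 20.72 + 4.873 = 25.59 m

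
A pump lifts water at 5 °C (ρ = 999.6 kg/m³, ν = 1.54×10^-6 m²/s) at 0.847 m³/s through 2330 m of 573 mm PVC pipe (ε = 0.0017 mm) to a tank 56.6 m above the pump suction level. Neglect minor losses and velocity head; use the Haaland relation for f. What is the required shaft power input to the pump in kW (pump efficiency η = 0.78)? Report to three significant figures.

P_shaft ≈ 871 kW

V = 4Q/(πD²) = 3.285 m/s; Re = 1.22×10^6; ε/D = 2.97×10^-6; f = 0.01126
h_f = f(L/D)V²/2g = 25.18 m
Total head H = z + h_f = 56.6 + 25.18 = 81.78 m
P_hyd = ρgQH = 999.6·9.81·0.847·81.78 = 679.2 kW
P_shaft = P_hyd/η = 679.2/0.78 = 870.8 kW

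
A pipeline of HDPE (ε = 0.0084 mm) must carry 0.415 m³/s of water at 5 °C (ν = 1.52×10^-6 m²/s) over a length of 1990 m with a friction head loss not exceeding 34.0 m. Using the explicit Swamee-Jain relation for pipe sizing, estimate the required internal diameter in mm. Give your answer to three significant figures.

D ≈ 404 mm

Swamee-Jain (Type III): D = 0.66·[ε^1.25·(LQ²/(gh_f))^4.75 + ν·Q^9.4·(L/(gh_f))^5.2]^0.04
LQ²/(gh_f) = 1.028; L/(gh_f) = 5.966
Term 1 = ε^1.25·(…)^4.75 = 5.15×10^-7; Term 2 = ν·Q^9.4·(…)^5.2 = 4.22×10^-6
D = 0.66·(5.15×10^-7 + 4.22×10^-6)^0.04 = 0.4042 m = 404 mm
Check: V = 3.23 m/s, Re = 8.60×10^5, f = 0.01236, h_f = 32.5 m ≈ 34.0 m ✓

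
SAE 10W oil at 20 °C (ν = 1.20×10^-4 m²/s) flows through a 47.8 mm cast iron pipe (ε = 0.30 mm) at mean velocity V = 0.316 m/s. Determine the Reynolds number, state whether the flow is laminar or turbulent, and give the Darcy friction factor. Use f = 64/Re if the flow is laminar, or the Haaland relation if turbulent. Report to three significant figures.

Re ≈ 126; laminar; f = 64/Re ≈ 0.508

Re = VD/ν = 0.3160·0.0478/1.20×10^-4 = 126
Re < 2300 → laminar → f = 64/Re = 0.5084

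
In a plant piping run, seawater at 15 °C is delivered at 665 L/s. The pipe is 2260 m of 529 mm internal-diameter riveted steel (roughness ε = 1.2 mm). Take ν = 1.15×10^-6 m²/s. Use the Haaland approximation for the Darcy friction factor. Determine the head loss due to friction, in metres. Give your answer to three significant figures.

V = 4Q/(πD²) = 4·0.665/(π·0.529²) = 3.026 m/s
Re = VD/ν = 3.026·0.529/1.15×10^-6 = 1.39×10^6 → turbulent
ε/D = 1.2/529 = 0.00227
Haaland: f = 0.02438
h_f = f(L/D)V²/(2g) = 0.02438·(2260/0.529)·3.026²/(2·9.81) = 48.60 m

h_f ≈ 48.6 m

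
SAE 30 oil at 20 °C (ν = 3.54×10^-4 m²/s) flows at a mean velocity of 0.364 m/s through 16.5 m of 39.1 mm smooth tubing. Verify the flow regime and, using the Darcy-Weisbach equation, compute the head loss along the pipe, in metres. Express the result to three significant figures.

h_f ≈ 4.54 m

Re = VD/ν = 0.364·0.03910/3.54×10^-4 = 40.2 → laminar (Re < 2300)
f = 64/Re = 1.592
h_f = f(L/D)V²/(2g) = 1.592·(16.5/0.03910)·0.364²/(2·9.81) = 4.536 m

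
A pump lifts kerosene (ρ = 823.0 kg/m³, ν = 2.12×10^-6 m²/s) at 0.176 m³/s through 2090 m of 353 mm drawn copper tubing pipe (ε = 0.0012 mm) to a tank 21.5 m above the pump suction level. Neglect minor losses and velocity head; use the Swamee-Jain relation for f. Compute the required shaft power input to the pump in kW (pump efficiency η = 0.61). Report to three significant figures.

P_shaft ≈ 82.9 kW

V = 4Q/(πD²) = 1.798 m/s; Re = 2.99×10^5; ε/D = 3.40×10^-6; f = 0.01442
h_f = f(L/D)V²/2g = 14.07 m
Total head H = z + h_f = 21.5 + 14.07 = 35.57 m
P_hyd = ρgQH = 823.0·9.81·0.176·35.57 = 50.55 kW
P_shaft = P_hyd/η = 50.55/0.61 = 82.86 kW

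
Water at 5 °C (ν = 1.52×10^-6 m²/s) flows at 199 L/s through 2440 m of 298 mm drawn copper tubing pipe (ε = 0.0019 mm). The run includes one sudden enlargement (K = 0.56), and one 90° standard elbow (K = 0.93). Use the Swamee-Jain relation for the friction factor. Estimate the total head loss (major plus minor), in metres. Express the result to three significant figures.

H_L ≈ 44.6 m

V = 4Q/(πD²) = 2.853 m/s; V²/2g = 0.4149 m
Re = 5.59×10^5, ε/D = 6.38×10^-6 → f = 0.01294 (Swamee-Jain)
Major: h_f = f(L/D)·V²/2g = 0.01294·8188·0.4149 = 43.97 m
Minor: ΣK = 1.49; h_m = ΣK·V²/2g = 0.6182 m
Total H_L = 43.97 + 0.6182 = 44.59 m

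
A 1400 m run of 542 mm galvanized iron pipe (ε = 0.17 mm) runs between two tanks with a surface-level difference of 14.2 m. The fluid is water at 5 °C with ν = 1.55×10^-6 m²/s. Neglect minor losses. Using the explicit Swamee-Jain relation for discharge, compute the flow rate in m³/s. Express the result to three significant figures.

Q ≈ 0.602 m³/s

Swamee-Jain (Type II): Q = -0.965·√(gD⁵h_f/L)·ln[ε/(3.7D) + √(3.17ν²L/(gD³h_f))]
√(gD⁵h_f/L) = √(9.81·0.542⁵·14.2/1400) = 0.06822
ε/(3.7D) = 8.48×10^-5; √(3.17ν²L/(gD³h_f)) = 2.19×10^-5
Q = -0.965·0.06822·ln(1.067×10^-4) = 0.6021 m³/s
Check: V = 2.61 m/s, Re = 9.12×10^5, f = 0.01594, h_f = 14.3 m ≈ 14.2 m ✓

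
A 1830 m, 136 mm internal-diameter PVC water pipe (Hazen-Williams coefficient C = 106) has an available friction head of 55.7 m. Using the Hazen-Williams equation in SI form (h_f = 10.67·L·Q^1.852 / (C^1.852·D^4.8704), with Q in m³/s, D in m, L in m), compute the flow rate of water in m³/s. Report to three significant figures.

Rearranging: Q = [h_f·C^1.852·D^4.8704 / (10.67·L)]^(1/1.852)
Q = [55.7·106^1.852·0.136^4.8704 / (10.67·1830)]^0.540 = 0.02358 m³/s

Q ≈ 0.0236 m³/s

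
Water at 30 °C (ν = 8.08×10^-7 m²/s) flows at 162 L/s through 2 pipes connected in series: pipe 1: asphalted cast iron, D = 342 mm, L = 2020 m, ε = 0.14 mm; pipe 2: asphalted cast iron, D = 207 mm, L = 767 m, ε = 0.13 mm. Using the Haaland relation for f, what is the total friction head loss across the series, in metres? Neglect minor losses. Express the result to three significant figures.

Pipe 1: V = 1.763 m/s, Re = 7.46×10^5, ε/D = 4.09×10^-4, f = 0.01668, h_1 = f(L/D)V²/2g = 15.61 m
Pipe 2: V = 4.814 m/s, Re = 1.23×10^6, ε/D = 6.28×10^-4, f = 0.01793, h_2 = f(L/D)V²/2g = 78.45 m
Series → Q common, losses add: H = Σh = 94.06 m

H ≈ 94.1 m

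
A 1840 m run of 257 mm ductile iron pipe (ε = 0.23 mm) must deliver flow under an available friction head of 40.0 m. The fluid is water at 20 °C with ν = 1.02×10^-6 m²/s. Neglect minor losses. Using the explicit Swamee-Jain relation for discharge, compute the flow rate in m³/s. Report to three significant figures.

Swamee-Jain (Type II): Q = -0.965·√(gD⁵h_f/L)·ln[ε/(3.7D) + √(3.17ν²L/(gD³h_f))]
√(gD⁵h_f/L) = √(9.81·0.257⁵·40.0/1840) = 0.01546
ε/(3.7D) = 2.42×10^-4; √(3.17ν²L/(gD³h_f)) = 3.02×10^-5
Q = -0.965·0.01546·ln(2.721×10^-4) = 0.1225 m³/s
Check: V = 2.36 m/s, Re = 5.95×10^5, f = 0.01978, h_f = 40.2 m ≈ 40.0 m ✓

Q ≈ 0.122 m³/s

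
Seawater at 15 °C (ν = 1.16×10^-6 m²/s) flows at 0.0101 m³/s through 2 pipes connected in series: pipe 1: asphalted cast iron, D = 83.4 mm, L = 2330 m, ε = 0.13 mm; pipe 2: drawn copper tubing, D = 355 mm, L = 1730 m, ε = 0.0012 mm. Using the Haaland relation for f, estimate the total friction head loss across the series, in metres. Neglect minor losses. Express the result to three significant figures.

Pipe 1: V = 1.849 m/s, Re = 1.33×10^5, ε/D = 0.00156, f = 0.02334, h_1 = f(L/D)V²/2g = 113.6 m
Pipe 2: V = 0.1020 m/s, Re = 3.12×10^4, ε/D = 3.38×10^-6, f = 0.02310, h_2 = f(L/D)V²/2g = 0.05974 m
Series → Q common, losses add: H = Σh = 113.7 m

H ≈ 114 m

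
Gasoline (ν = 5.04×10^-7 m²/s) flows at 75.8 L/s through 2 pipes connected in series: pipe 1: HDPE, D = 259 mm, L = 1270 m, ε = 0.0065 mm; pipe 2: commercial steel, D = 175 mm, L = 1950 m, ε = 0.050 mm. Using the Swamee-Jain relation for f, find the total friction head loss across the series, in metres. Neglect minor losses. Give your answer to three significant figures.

Pipe 1: V = 1.439 m/s, Re = 7.39×10^5, ε/D = 2.51×10^-5, f = 0.01271, h_1 = f(L/D)V²/2g = 6.577 m
Pipe 2: V = 3.151 m/s, Re = 1.09×10^6, ε/D = 2.86×10^-4, f = 0.01557, h_2 = f(L/D)V²/2g = 87.80 m
Series → Q common, losses add: H = Σh = 94.38 m

H ≈ 94.4 m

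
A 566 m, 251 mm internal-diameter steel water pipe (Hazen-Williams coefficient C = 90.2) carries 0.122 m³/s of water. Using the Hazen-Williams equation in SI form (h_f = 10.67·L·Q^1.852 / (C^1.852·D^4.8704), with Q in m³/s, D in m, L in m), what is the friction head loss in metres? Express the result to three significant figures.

h_f ≈ 24.6 m

h_f = 10.67·566·0.122^1.852 / (90.2^1.852·0.251^4.8704) = 24.64 m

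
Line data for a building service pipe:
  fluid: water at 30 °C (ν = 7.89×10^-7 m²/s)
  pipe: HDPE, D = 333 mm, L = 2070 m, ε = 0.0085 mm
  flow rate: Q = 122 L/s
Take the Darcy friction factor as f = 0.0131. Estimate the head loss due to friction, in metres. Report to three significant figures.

V = 4Q/(πD²) = 4·0.122/(π·0.333²) = 1.401 m/s
h_f = f(L/D)V²/(2g) = 0.01310·(2070/0.333)·1.401²/(2·9.81) = 8.144 m

h_f ≈ 8.14 m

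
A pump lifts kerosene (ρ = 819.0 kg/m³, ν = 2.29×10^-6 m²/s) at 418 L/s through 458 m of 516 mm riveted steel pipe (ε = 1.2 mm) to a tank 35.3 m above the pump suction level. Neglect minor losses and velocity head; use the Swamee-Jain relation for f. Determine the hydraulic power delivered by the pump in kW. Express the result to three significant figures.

P_hyd ≈ 134 kW

V = 4Q/(πD²) = 1.999 m/s; Re = 4.50×10^5; ε/D = 0.00233; f = 0.02487
h_f = f(L/D)V²/2g = 4.496 m
Total head H = z + h_f = 35.3 + 4.496 = 39.80 m
P_hyd = ρgQH = 819.0·9.81·0.418·39.80 = 133.6 kW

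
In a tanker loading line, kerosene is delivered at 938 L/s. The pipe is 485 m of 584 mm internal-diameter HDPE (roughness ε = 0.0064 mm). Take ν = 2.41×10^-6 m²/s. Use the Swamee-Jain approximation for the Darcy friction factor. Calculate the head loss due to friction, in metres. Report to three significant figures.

h_f ≈ 6.32 m

V = 4Q/(πD²) = 4·0.938/(π·0.584²) = 3.502 m/s
Re = VD/ν = 3.502·0.584/2.41×10^-6 = 8.49×10^5 → turbulent
ε/D = 0.0064/584 = 1.10×10^-5
Swamee-Jain: f = 0.01218
h_f = f(L/D)V²/(2g) = 0.01218·(485/0.584)·3.502²/(2·9.81) = 6.321 m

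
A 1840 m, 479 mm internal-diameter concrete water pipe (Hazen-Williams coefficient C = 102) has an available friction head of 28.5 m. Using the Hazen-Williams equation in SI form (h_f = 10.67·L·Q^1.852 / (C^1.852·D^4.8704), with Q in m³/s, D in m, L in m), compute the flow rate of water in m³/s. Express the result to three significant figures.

Q ≈ 0.432 m³/s

Rearranging: Q = [h_f·C^1.852·D^4.8704 / (10.67·L)]^(1/1.852)
Q = [28.5·102^1.852·0.479^4.8704 / (10.67·1840)]^0.540 = 0.4320 m³/s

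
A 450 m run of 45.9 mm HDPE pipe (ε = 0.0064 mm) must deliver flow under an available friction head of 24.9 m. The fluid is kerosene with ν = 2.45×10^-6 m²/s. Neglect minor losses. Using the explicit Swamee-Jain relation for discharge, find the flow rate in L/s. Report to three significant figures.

Q ≈ 2.36 L/s

Swamee-Jain (Type II): Q = -0.965·√(gD⁵h_f/L)·ln[ε/(3.7D) + √(3.17ν²L/(gD³h_f))]
√(gD⁵h_f/L) = √(9.81·0.0459⁵·24.9/450) = 3.326×10^-4
ε/(3.7D) = 3.77×10^-5; √(3.17ν²L/(gD³h_f)) = 6.02×10^-4
Q = -0.965·3.326×10^-4·ln(6.398×10^-4) = 0.002360 m³/s
Check: V = 1.43 m/s, Re = 2.67×10^4, f = 0.02444, h_f = 24.8 m ≈ 24.9 m ✓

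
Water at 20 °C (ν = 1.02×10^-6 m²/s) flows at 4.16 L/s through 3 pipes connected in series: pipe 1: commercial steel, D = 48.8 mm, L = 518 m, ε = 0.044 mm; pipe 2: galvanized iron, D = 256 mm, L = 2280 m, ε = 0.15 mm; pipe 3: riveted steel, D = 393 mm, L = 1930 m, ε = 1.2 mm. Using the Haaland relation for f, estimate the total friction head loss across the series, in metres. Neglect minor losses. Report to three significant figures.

H ≈ 57.6 m

Pipe 1: V = 2.224 m/s, Re = 1.06×10^5, ε/D = 9.02×10^-4, f = 0.02149, h_1 = f(L/D)V²/2g = 57.53 m
Pipe 2: V = 0.08082 m/s, Re = 2.03×10^4, ε/D = 5.86×10^-4, f = 0.02674, h_2 = f(L/D)V²/2g = 0.07929 m
Pipe 3: V = 0.03429 m/s, Re = 1.32×10^4, ε/D = 0.00305, f = 0.03327, h_3 = f(L/D)V²/2g = 0.009795 m
Series → Q common, losses add: H = Σh = 57.62 m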